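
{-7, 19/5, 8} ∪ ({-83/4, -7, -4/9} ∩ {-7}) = {-7, 19/5, 8}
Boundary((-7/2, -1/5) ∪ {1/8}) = {-7/2, -1/5, 1/8}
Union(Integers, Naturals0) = Integers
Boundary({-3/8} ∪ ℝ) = ∅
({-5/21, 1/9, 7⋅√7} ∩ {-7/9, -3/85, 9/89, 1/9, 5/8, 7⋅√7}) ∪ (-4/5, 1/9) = (-4/5, 1/9] ∪ {7⋅√7}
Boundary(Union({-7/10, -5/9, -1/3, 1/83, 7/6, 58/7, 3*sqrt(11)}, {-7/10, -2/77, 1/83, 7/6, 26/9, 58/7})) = {-7/10, -5/9, -1/3, -2/77, 1/83, 7/6, 26/9, 58/7, 3*sqrt(11)}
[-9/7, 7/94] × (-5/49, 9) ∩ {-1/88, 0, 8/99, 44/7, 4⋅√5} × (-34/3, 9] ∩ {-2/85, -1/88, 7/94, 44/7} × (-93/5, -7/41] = ∅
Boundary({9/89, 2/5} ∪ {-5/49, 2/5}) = {-5/49, 9/89, 2/5}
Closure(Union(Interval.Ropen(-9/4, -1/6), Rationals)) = Union(Interval(-oo, oo), Rationals)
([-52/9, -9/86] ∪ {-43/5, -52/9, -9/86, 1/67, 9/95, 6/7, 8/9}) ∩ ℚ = {-43/5, 1/67, 9/95, 6/7, 8/9} ∪ (ℚ ∩ [-52/9, -9/86])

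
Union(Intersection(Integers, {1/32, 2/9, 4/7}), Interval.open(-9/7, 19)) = Interval.open(-9/7, 19)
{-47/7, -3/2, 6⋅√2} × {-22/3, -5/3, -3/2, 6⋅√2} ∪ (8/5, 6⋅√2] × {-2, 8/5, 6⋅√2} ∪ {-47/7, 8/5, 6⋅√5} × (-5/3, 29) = ({-47/7, 8/5, 6⋅√5} × (-5/3, 29)) ∪ ({-47/7, -3/2, 6⋅√2} × {-22/3, -5/3, -3/2, 6⋅√2}) ∪ ((8/5, 6⋅√2] × {-2, 8/5, 6⋅√2})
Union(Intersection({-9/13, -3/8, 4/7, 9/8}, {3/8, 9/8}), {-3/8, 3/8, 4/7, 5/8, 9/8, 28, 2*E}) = {-3/8, 3/8, 4/7, 5/8, 9/8, 28, 2*E}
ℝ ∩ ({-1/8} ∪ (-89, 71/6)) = (-89, 71/6)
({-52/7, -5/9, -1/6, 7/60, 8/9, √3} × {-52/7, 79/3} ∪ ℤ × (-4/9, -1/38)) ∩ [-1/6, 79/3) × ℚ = ({-1/6, 7/60, 8/9, √3} × {-52/7, 79/3}) ∪ ({0, 1, …, 26} × (ℚ ∩ (-4/9, -1/38)))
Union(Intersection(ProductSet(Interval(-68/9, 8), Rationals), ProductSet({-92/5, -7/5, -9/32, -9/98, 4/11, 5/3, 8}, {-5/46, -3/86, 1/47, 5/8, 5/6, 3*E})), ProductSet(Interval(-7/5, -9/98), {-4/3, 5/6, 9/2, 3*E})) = Union(ProductSet({-7/5, -9/32, -9/98, 4/11, 5/3, 8}, {-5/46, -3/86, 1/47, 5/8, 5/6}), ProductSet(Interval(-7/5, -9/98), {-4/3, 5/6, 9/2, 3*E}))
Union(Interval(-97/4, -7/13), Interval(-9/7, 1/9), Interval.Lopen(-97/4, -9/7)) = Interval(-97/4, 1/9)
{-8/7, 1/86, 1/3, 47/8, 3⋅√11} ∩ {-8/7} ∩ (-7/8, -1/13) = ∅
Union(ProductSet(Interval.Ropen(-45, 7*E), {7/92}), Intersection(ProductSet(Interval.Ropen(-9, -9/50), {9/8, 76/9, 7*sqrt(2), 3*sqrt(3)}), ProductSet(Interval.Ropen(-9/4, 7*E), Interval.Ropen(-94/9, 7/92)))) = ProductSet(Interval.Ropen(-45, 7*E), {7/92})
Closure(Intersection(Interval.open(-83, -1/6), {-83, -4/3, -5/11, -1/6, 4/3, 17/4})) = {-4/3, -5/11}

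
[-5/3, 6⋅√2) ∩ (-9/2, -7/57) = [-5/3, -7/57)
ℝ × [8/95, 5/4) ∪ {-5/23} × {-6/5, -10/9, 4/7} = ({-5/23} × {-6/5, -10/9, 4/7}) ∪ (ℝ × [8/95, 5/4))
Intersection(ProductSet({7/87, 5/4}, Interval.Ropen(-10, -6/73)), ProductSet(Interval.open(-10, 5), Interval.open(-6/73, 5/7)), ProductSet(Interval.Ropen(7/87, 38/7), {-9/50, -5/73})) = EmptySet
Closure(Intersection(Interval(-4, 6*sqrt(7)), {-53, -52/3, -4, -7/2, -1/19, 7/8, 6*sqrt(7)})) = {-4, -7/2, -1/19, 7/8, 6*sqrt(7)}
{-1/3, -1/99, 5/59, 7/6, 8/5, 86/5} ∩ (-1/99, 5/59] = {5/59}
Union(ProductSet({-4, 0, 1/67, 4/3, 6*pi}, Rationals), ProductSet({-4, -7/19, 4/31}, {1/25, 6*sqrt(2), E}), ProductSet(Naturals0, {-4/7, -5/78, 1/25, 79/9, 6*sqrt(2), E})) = Union(ProductSet({-4, -7/19, 4/31}, {1/25, 6*sqrt(2), E}), ProductSet({-4, 0, 1/67, 4/3, 6*pi}, Rationals), ProductSet(Naturals0, {-4/7, -5/78, 1/25, 79/9, 6*sqrt(2), E}))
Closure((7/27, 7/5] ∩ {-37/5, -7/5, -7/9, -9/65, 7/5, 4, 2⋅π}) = {7/5}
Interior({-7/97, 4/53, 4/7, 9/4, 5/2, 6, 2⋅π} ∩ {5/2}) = ∅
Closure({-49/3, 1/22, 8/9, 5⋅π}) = {-49/3, 1/22, 8/9, 5⋅π}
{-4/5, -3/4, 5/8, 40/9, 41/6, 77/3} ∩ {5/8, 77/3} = {5/8, 77/3}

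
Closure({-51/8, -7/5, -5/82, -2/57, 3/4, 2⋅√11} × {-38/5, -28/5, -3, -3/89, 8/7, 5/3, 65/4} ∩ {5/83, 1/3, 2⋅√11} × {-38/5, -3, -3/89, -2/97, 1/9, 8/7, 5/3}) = {2⋅√11} × {-38/5, -3, -3/89, 8/7, 5/3}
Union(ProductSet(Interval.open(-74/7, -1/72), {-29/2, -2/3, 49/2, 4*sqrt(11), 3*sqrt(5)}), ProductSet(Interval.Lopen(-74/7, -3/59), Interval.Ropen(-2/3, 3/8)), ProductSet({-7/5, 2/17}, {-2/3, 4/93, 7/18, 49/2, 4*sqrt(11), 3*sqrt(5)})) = Union(ProductSet({-7/5, 2/17}, {-2/3, 4/93, 7/18, 49/2, 4*sqrt(11), 3*sqrt(5)}), ProductSet(Interval.Lopen(-74/7, -3/59), Interval.Ropen(-2/3, 3/8)), ProductSet(Interval.open(-74/7, -1/72), {-29/2, -2/3, 49/2, 4*sqrt(11), 3*sqrt(5)}))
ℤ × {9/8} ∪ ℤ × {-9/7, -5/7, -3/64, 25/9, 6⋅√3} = ℤ × {-9/7, -5/7, -3/64, 9/8, 25/9, 6⋅√3}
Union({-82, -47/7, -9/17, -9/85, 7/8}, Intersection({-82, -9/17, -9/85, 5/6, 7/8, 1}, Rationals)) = {-82, -47/7, -9/17, -9/85, 5/6, 7/8, 1}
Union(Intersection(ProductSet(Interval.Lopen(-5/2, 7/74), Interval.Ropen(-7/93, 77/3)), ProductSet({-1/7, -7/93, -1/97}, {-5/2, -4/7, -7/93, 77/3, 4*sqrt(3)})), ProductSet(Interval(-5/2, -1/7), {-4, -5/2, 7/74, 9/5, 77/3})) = Union(ProductSet({-1/7, -7/93, -1/97}, {-7/93, 4*sqrt(3)}), ProductSet(Interval(-5/2, -1/7), {-4, -5/2, 7/74, 9/5, 77/3}))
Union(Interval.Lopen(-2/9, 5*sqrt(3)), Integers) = Union(Integers, Interval.Lopen(-2/9, 5*sqrt(3)))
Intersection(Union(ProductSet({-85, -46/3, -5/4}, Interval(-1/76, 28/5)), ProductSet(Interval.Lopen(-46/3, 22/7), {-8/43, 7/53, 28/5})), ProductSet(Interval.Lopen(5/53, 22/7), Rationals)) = ProductSet(Interval.Lopen(5/53, 22/7), {-8/43, 7/53, 28/5})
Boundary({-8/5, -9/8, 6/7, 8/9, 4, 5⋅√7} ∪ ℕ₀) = {-8/5, -9/8, 6/7, 8/9, 5⋅√7} ∪ ℕ₀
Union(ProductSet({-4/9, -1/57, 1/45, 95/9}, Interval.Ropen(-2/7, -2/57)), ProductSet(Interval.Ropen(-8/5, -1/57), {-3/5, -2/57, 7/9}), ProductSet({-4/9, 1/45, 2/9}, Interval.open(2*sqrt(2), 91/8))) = Union(ProductSet({-4/9, 1/45, 2/9}, Interval.open(2*sqrt(2), 91/8)), ProductSet({-4/9, -1/57, 1/45, 95/9}, Interval.Ropen(-2/7, -2/57)), ProductSet(Interval.Ropen(-8/5, -1/57), {-3/5, -2/57, 7/9}))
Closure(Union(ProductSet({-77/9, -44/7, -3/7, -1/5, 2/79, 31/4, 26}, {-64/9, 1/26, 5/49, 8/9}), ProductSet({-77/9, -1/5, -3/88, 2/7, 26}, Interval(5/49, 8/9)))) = Union(ProductSet({-77/9, -1/5, -3/88, 2/7, 26}, Interval(5/49, 8/9)), ProductSet({-77/9, -44/7, -3/7, -1/5, 2/79, 31/4, 26}, {-64/9, 1/26, 5/49, 8/9}))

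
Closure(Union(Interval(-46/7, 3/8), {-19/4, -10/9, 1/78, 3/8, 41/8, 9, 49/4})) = Union({41/8, 9, 49/4}, Interval(-46/7, 3/8))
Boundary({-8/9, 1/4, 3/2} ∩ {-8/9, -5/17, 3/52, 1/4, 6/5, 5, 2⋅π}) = {-8/9, 1/4}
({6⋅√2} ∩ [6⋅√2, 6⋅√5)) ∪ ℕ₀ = ℕ₀ ∪ {6⋅√2}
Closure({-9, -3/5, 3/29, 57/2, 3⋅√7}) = {-9, -3/5, 3/29, 57/2, 3⋅√7}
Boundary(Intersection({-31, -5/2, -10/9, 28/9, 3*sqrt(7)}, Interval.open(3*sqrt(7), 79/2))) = EmptySet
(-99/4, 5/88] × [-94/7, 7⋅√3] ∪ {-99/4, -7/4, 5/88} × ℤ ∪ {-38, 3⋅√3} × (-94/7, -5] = ({-99/4, -7/4, 5/88} × ℤ) ∪ ({-38, 3⋅√3} × (-94/7, -5]) ∪ ((-99/4, 5/88] × [-94/7, 7⋅√3])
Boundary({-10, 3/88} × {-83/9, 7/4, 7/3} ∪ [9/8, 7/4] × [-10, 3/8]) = ({-10, 3/88} × {-83/9, 7/4, 7/3}) ∪ ({9/8, 7/4} × [-10, 3/8]) ∪ ([9/8, 7/4] × {-10, 3/8})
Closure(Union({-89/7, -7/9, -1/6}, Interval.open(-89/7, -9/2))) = Union({-7/9, -1/6}, Interval(-89/7, -9/2))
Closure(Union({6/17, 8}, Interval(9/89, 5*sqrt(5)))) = Interval(9/89, 5*sqrt(5))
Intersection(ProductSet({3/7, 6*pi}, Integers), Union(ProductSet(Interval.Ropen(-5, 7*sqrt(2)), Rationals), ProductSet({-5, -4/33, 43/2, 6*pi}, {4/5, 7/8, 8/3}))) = ProductSet({3/7}, Integers)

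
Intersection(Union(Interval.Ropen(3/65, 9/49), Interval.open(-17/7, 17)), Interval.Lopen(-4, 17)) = Interval.open(-17/7, 17)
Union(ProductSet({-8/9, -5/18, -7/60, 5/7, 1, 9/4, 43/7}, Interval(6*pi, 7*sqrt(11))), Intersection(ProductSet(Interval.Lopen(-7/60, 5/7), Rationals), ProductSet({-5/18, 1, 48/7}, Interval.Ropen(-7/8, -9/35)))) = ProductSet({-8/9, -5/18, -7/60, 5/7, 1, 9/4, 43/7}, Interval(6*pi, 7*sqrt(11)))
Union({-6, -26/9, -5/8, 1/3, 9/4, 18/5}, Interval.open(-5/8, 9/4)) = Union({-6, -26/9, 18/5}, Interval(-5/8, 9/4))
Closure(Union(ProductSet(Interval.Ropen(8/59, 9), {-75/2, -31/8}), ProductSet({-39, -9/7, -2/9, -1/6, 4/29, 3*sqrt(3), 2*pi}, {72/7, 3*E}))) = Union(ProductSet({-39, -9/7, -2/9, -1/6, 4/29, 3*sqrt(3), 2*pi}, {72/7, 3*E}), ProductSet(Interval(8/59, 9), {-75/2, -31/8}))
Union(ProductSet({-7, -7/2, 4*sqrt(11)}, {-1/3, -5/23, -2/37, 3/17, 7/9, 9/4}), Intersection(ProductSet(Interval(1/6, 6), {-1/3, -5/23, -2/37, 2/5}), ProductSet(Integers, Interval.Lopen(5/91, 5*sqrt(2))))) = Union(ProductSet({-7, -7/2, 4*sqrt(11)}, {-1/3, -5/23, -2/37, 3/17, 7/9, 9/4}), ProductSet(Range(1, 7, 1), {2/5}))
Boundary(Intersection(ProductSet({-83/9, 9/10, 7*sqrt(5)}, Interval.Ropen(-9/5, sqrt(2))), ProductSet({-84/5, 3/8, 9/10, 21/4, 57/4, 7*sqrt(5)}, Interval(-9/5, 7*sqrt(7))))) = ProductSet({9/10, 7*sqrt(5)}, Interval(-9/5, sqrt(2)))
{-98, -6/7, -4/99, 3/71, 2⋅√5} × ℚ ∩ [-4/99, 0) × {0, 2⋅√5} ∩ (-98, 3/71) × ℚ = {-4/99} × {0}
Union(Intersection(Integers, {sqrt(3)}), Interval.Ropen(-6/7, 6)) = Interval.Ropen(-6/7, 6)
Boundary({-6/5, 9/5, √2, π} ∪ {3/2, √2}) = {-6/5, 3/2, 9/5, √2, π}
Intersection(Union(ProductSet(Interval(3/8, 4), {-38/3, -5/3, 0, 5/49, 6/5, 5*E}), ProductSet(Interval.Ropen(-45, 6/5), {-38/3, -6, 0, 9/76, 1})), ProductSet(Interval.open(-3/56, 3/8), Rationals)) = ProductSet(Interval.open(-3/56, 3/8), {-38/3, -6, 0, 9/76, 1})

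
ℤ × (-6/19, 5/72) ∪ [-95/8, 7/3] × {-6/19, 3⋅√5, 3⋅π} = (ℤ × (-6/19, 5/72)) ∪ ([-95/8, 7/3] × {-6/19, 3⋅√5, 3⋅π})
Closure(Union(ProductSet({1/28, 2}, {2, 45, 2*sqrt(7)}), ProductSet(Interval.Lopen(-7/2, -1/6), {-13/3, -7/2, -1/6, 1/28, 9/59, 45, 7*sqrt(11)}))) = Union(ProductSet({1/28, 2}, {2, 45, 2*sqrt(7)}), ProductSet(Interval(-7/2, -1/6), {-13/3, -7/2, -1/6, 1/28, 9/59, 45, 7*sqrt(11)}))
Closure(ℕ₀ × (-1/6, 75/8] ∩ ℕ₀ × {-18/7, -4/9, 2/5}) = ℕ₀ × {2/5}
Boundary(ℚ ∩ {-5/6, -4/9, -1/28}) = {-5/6, -4/9, -1/28}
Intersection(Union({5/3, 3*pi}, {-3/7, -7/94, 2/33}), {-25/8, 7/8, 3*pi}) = {3*pi}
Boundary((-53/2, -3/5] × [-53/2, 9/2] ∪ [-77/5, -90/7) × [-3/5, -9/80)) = ({-53/2, -3/5} × [-53/2, 9/2]) ∪ ([-53/2, -3/5] × {-53/2, 9/2})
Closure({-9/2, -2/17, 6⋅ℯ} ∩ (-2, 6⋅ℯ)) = {-2/17}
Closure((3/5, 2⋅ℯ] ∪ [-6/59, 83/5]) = [-6/59, 83/5]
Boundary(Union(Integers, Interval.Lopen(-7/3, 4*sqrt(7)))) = Union(Complement(Integers, Interval.open(-7/3, 4*sqrt(7))), {-7/3, 4*sqrt(7)})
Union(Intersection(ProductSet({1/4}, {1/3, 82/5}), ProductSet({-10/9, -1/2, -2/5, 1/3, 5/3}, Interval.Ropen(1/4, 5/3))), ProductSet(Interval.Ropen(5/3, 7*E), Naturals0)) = ProductSet(Interval.Ropen(5/3, 7*E), Naturals0)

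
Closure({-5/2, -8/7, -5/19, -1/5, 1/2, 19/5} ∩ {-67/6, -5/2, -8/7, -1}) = {-5/2, -8/7}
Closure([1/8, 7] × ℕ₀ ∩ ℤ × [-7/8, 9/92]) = {1, 2, …, 7} × {0}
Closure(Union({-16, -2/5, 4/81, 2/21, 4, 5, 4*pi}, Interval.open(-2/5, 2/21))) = Union({-16, 4, 5, 4*pi}, Interval(-2/5, 2/21))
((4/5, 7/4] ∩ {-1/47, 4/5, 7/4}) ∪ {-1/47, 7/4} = {-1/47, 7/4}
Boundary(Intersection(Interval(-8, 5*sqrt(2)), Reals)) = {-8, 5*sqrt(2)}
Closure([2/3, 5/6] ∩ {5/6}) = {5/6}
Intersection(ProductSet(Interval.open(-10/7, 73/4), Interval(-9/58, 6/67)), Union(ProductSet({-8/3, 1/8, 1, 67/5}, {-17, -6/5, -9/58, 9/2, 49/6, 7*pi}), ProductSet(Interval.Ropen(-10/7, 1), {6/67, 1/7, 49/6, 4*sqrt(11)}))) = Union(ProductSet({1/8, 1, 67/5}, {-9/58}), ProductSet(Interval.open(-10/7, 1), {6/67}))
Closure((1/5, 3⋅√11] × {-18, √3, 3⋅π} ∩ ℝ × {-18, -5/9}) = [1/5, 3⋅√11] × {-18}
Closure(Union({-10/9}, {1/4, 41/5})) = {-10/9, 1/4, 41/5}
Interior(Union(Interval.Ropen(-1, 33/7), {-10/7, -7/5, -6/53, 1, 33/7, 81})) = Interval.open(-1, 33/7)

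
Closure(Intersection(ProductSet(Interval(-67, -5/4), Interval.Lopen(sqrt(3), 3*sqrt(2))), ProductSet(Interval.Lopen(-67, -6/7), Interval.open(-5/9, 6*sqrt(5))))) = Union(ProductSet({-67, -5/4}, Interval(sqrt(3), 3*sqrt(2))), ProductSet(Interval(-67, -5/4), {3*sqrt(2), sqrt(3)}), ProductSet(Interval.Lopen(-67, -5/4), Interval.Lopen(sqrt(3), 3*sqrt(2))))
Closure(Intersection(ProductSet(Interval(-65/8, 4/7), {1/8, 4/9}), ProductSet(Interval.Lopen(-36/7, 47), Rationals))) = ProductSet(Interval(-36/7, 4/7), {1/8, 4/9})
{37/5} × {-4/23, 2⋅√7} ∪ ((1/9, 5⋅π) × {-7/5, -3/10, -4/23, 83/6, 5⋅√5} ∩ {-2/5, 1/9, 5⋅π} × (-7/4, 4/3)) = {37/5} × {-4/23, 2⋅√7}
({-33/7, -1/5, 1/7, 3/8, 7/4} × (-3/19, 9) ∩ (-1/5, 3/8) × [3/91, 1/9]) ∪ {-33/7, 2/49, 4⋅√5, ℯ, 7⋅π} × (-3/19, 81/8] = ({1/7} × [3/91, 1/9]) ∪ ({-33/7, 2/49, 4⋅√5, ℯ, 7⋅π} × (-3/19, 81/8])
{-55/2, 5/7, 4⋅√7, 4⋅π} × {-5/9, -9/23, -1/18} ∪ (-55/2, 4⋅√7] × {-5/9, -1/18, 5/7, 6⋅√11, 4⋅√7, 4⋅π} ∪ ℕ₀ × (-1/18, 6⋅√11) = (ℕ₀ × (-1/18, 6⋅√11)) ∪ ({-55/2, 5/7, 4⋅√7, 4⋅π} × {-5/9, -9/23, -1/18}) ∪ ((-55/2, 4⋅√7] × {-5/9, -1/18, 5/7, 6⋅√11, 4⋅√7, 4⋅π})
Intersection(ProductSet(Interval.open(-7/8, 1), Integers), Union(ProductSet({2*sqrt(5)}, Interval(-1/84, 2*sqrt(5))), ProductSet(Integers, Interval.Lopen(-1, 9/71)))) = ProductSet(Range(0, 1, 1), Range(0, 1, 1))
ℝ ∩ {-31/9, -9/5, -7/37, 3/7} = {-31/9, -9/5, -7/37, 3/7}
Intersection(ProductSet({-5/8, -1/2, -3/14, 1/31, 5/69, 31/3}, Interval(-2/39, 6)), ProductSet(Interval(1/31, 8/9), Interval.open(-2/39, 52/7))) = ProductSet({1/31, 5/69}, Interval.Lopen(-2/39, 6))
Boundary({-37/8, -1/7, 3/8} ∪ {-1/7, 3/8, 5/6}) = {-37/8, -1/7, 3/8, 5/6}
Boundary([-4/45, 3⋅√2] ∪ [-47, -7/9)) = {-47, -7/9, -4/45, 3⋅√2}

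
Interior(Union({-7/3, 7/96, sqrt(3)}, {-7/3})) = EmptySet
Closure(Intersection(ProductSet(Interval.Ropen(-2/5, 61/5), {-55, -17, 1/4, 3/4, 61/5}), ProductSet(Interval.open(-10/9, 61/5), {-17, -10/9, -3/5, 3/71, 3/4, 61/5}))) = ProductSet(Interval(-2/5, 61/5), {-17, 3/4, 61/5})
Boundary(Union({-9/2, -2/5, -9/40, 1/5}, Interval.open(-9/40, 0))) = {-9/2, -2/5, -9/40, 0, 1/5}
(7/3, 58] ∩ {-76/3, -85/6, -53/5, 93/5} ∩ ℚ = {93/5}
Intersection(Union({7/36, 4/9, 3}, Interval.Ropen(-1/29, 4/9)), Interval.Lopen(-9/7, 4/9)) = Interval(-1/29, 4/9)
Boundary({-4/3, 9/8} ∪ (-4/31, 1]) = {-4/3, -4/31, 1, 9/8}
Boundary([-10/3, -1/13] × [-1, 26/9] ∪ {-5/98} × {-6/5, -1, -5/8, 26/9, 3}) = ({-5/98} × {-6/5, -1, -5/8, 26/9, 3}) ∪ ({-10/3, -1/13} × [-1, 26/9]) ∪ ([-10/3, -1/13] × {-1, 26/9})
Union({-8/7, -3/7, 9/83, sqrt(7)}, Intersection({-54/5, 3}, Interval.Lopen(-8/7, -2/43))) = {-8/7, -3/7, 9/83, sqrt(7)}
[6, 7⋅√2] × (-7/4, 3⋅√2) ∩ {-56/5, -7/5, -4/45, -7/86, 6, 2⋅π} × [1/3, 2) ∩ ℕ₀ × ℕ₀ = {6} × {1}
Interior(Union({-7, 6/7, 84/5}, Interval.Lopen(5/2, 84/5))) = Interval.open(5/2, 84/5)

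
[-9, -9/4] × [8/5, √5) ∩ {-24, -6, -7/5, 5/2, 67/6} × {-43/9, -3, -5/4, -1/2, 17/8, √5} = {-6} × {17/8}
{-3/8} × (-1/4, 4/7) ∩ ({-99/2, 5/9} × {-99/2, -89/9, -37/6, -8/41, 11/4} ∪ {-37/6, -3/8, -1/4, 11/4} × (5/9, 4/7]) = {-3/8} × (5/9, 4/7)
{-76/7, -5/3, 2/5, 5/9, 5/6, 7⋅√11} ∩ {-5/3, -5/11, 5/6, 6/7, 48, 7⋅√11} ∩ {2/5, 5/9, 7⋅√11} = {7⋅√11}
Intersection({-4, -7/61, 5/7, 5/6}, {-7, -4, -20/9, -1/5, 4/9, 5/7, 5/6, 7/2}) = {-4, 5/7, 5/6}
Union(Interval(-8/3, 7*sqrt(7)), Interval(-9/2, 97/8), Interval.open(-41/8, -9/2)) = Interval.Lopen(-41/8, 7*sqrt(7))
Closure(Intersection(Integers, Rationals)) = Integers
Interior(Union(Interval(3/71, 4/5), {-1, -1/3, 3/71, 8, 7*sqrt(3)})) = Interval.open(3/71, 4/5)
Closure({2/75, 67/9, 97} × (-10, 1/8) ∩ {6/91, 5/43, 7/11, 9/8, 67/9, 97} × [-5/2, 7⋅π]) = {67/9, 97} × [-5/2, 1/8]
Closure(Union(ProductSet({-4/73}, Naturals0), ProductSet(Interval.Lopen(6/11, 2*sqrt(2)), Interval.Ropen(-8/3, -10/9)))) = Union(ProductSet({-4/73}, Union(Complement(Naturals0, Interval.open(-8/3, -10/9)), Naturals0)), ProductSet({6/11, 2*sqrt(2)}, Interval(-8/3, -10/9)), ProductSet(Interval(6/11, 2*sqrt(2)), {-8/3, -10/9}), ProductSet(Interval.Lopen(6/11, 2*sqrt(2)), Interval.Ropen(-8/3, -10/9)))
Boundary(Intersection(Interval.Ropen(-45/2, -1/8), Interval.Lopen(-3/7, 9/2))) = {-3/7, -1/8}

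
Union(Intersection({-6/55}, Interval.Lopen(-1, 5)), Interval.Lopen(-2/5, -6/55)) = Interval.Lopen(-2/5, -6/55)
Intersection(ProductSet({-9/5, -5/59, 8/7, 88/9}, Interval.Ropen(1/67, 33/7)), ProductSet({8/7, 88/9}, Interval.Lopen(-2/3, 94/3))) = ProductSet({8/7, 88/9}, Interval.Ropen(1/67, 33/7))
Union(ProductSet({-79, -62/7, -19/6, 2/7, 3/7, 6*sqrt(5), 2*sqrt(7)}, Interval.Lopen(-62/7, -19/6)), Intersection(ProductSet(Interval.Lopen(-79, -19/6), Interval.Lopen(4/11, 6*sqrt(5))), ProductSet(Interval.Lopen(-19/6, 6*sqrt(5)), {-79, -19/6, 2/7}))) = ProductSet({-79, -62/7, -19/6, 2/7, 3/7, 6*sqrt(5), 2*sqrt(7)}, Interval.Lopen(-62/7, -19/6))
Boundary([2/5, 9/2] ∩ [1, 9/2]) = {1, 9/2}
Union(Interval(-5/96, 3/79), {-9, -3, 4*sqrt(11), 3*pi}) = Union({-9, -3, 4*sqrt(11), 3*pi}, Interval(-5/96, 3/79))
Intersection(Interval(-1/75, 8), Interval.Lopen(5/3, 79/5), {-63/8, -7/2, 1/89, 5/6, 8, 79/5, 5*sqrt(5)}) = {8}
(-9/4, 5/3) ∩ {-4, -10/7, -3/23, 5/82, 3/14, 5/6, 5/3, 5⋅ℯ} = {-10/7, -3/23, 5/82, 3/14, 5/6}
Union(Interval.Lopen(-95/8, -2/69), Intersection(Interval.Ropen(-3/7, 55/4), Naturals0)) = Union(Interval.Lopen(-95/8, -2/69), Range(0, 14, 1))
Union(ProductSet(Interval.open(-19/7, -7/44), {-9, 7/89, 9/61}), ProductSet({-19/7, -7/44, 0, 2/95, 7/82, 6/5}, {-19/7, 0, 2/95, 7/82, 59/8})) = Union(ProductSet({-19/7, -7/44, 0, 2/95, 7/82, 6/5}, {-19/7, 0, 2/95, 7/82, 59/8}), ProductSet(Interval.open(-19/7, -7/44), {-9, 7/89, 9/61}))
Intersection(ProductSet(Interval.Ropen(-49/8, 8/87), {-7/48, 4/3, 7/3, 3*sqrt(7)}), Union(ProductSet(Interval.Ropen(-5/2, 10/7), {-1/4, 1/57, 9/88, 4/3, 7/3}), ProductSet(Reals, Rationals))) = ProductSet(Interval.Ropen(-49/8, 8/87), {-7/48, 4/3, 7/3})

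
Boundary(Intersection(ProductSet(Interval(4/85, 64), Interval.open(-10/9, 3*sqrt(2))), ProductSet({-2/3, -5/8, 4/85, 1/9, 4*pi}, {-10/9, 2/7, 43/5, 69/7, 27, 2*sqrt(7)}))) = ProductSet({4/85, 1/9, 4*pi}, {2/7})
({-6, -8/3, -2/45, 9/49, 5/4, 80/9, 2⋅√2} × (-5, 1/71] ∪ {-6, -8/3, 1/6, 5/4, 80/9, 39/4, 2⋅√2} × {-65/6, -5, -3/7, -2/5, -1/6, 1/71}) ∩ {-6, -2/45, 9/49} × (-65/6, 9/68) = ({-6} × {-5, -3/7, -2/5, -1/6, 1/71}) ∪ ({-6, -2/45, 9/49} × (-5, 1/71])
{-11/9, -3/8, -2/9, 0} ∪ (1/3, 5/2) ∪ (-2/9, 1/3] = {-11/9, -3/8} ∪ [-2/9, 5/2)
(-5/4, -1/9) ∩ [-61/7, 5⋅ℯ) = (-5/4, -1/9)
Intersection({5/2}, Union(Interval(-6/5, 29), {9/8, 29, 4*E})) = {5/2}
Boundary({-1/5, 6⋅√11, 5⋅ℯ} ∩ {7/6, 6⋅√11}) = {6⋅√11}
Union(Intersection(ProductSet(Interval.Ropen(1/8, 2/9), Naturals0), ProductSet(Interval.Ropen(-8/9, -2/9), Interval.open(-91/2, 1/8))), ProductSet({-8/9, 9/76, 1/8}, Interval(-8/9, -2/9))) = ProductSet({-8/9, 9/76, 1/8}, Interval(-8/9, -2/9))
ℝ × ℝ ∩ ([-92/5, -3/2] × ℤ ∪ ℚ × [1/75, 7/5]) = ([-92/5, -3/2] × ℤ) ∪ (ℚ × [1/75, 7/5])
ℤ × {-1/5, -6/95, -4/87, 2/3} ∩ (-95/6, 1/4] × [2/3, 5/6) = {-15, -14, …, 0} × {2/3}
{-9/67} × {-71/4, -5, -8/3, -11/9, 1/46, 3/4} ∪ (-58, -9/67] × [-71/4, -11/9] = ({-9/67} × {-71/4, -5, -8/3, -11/9, 1/46, 3/4}) ∪ ((-58, -9/67] × [-71/4, -11/9])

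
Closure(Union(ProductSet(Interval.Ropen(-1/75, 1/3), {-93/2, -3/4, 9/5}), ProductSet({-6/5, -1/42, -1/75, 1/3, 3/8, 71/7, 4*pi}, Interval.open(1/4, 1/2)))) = Union(ProductSet({-6/5, -1/42, -1/75, 1/3, 3/8, 71/7, 4*pi}, Interval(1/4, 1/2)), ProductSet(Interval(-1/75, 1/3), {-93/2, -3/4, 9/5}))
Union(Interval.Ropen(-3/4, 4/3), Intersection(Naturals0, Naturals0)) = Union(Interval.Ropen(-3/4, 4/3), Naturals0)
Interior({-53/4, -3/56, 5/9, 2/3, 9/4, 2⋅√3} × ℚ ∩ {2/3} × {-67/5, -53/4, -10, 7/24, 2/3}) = ∅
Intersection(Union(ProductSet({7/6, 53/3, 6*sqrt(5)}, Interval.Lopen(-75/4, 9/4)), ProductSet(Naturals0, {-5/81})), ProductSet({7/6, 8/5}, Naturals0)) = ProductSet({7/6}, Range(0, 3, 1))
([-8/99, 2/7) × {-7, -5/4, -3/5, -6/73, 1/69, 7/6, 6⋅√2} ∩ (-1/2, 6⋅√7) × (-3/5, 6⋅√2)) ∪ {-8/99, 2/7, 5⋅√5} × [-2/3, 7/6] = ([-8/99, 2/7) × {-6/73, 1/69, 7/6}) ∪ ({-8/99, 2/7, 5⋅√5} × [-2/3, 7/6])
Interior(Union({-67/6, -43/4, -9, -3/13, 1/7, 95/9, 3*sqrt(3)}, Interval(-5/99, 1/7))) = Interval.open(-5/99, 1/7)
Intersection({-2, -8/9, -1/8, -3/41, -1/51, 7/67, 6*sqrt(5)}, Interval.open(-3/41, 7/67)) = {-1/51}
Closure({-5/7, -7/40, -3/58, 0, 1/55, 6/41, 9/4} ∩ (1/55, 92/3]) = {6/41, 9/4}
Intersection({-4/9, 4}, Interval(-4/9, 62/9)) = {-4/9, 4}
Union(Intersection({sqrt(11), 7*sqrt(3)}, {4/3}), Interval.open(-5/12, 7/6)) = Interval.open(-5/12, 7/6)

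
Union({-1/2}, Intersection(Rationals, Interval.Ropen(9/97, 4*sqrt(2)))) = Union({-1/2}, Intersection(Interval.Ropen(9/97, 4*sqrt(2)), Rationals))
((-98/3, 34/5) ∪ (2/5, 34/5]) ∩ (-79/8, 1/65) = (-79/8, 1/65)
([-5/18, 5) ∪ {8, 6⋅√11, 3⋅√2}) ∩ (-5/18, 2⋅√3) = (-5/18, 2⋅√3)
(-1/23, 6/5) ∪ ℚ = ℚ ∪ [-1/23, 6/5]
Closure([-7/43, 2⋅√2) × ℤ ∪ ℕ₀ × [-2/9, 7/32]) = (ℕ₀ × [-2/9, 7/32]) ∪ ([-7/43, 2⋅√2] × ℤ)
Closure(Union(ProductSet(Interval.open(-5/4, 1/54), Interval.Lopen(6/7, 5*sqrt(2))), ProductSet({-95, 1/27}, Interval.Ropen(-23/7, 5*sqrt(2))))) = Union(ProductSet({-95, 1/27}, Interval(-23/7, 5*sqrt(2))), ProductSet({-5/4, 1/54}, Interval(6/7, 5*sqrt(2))), ProductSet(Interval(-5/4, 1/54), {6/7, 5*sqrt(2)}), ProductSet(Interval.open(-5/4, 1/54), Interval.Lopen(6/7, 5*sqrt(2))))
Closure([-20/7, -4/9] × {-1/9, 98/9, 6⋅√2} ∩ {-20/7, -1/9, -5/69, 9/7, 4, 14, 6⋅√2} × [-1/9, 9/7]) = {-20/7} × {-1/9}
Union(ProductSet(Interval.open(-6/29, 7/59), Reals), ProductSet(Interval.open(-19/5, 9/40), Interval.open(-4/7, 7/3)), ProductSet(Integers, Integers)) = Union(ProductSet(Integers, Integers), ProductSet(Interval.open(-19/5, 9/40), Interval.open(-4/7, 7/3)), ProductSet(Interval.open(-6/29, 7/59), Reals))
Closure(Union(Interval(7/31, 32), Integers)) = Union(Integers, Interval(7/31, 32))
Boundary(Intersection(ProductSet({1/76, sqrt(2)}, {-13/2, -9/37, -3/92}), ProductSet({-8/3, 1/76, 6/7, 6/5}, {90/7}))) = EmptySet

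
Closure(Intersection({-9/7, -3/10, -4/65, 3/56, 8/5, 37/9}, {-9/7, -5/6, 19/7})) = {-9/7}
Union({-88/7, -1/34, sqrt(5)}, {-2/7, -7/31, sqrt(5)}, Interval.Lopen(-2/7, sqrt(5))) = Union({-88/7}, Interval(-2/7, sqrt(5)))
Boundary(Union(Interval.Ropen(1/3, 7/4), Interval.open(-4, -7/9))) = {-4, -7/9, 1/3, 7/4}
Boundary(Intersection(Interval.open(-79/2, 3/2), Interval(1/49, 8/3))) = {1/49, 3/2}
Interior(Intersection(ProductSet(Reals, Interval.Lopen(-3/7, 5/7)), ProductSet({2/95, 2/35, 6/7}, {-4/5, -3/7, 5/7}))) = EmptySet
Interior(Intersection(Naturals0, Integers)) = EmptySet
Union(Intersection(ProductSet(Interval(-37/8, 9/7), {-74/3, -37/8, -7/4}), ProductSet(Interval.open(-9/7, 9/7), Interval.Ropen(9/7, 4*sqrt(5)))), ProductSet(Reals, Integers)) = ProductSet(Reals, Integers)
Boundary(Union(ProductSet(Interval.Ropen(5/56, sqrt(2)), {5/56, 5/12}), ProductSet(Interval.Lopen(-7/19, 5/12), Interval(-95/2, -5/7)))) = Union(ProductSet({-7/19, 5/12}, Interval(-95/2, -5/7)), ProductSet(Interval(-7/19, 5/12), {-95/2, -5/7}), ProductSet(Interval(5/56, sqrt(2)), {5/56, 5/12}))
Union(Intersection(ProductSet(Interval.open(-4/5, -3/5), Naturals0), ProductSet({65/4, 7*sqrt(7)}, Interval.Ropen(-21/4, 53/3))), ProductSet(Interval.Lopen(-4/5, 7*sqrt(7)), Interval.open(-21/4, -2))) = ProductSet(Interval.Lopen(-4/5, 7*sqrt(7)), Interval.open(-21/4, -2))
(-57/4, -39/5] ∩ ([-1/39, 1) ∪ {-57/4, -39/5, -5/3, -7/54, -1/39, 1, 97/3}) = {-39/5}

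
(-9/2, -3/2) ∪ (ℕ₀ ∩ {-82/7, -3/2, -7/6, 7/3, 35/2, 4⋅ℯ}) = (-9/2, -3/2)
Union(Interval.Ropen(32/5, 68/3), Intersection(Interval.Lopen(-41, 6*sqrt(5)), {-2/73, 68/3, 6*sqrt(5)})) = Union({-2/73}, Interval.Ropen(32/5, 68/3))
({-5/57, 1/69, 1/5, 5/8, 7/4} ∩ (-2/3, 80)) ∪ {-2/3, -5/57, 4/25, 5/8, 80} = {-2/3, -5/57, 1/69, 4/25, 1/5, 5/8, 7/4, 80}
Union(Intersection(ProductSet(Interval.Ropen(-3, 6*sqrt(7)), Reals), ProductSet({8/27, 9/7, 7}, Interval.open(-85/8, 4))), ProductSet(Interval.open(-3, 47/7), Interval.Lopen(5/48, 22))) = Union(ProductSet({8/27, 9/7, 7}, Interval.open(-85/8, 4)), ProductSet(Interval.open(-3, 47/7), Interval.Lopen(5/48, 22)))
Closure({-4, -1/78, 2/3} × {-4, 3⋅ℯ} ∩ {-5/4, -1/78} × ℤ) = {-1/78} × {-4}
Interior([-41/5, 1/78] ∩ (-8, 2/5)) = (-8, 1/78)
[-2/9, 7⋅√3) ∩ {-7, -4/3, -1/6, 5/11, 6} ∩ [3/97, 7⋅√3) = {5/11, 6}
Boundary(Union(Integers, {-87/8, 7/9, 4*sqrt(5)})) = Union({-87/8, 7/9, 4*sqrt(5)}, Integers)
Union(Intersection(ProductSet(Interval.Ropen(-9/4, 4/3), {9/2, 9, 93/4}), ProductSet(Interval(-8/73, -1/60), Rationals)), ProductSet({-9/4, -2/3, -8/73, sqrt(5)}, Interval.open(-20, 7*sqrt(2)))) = Union(ProductSet({-9/4, -2/3, -8/73, sqrt(5)}, Interval.open(-20, 7*sqrt(2))), ProductSet(Interval(-8/73, -1/60), {9/2, 9, 93/4}))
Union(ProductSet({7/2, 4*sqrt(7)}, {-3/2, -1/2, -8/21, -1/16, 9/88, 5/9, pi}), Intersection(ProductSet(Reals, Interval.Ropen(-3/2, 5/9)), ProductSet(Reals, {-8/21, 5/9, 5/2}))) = Union(ProductSet({7/2, 4*sqrt(7)}, {-3/2, -1/2, -8/21, -1/16, 9/88, 5/9, pi}), ProductSet(Reals, {-8/21}))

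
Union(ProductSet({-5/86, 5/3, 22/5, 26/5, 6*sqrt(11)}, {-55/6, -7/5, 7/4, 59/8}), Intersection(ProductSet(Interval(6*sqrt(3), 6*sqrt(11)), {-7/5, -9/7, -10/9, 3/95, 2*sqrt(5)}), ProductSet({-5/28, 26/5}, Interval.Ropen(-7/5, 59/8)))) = ProductSet({-5/86, 5/3, 22/5, 26/5, 6*sqrt(11)}, {-55/6, -7/5, 7/4, 59/8})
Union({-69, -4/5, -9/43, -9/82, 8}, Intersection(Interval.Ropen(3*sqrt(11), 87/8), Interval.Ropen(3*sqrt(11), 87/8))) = Union({-69, -4/5, -9/43, -9/82, 8}, Interval.Ropen(3*sqrt(11), 87/8))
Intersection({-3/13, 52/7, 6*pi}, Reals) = {-3/13, 52/7, 6*pi}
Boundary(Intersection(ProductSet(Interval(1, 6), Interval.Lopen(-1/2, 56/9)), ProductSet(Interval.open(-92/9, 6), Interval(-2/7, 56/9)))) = Union(ProductSet({1, 6}, Interval(-2/7, 56/9)), ProductSet(Interval(1, 6), {-2/7, 56/9}))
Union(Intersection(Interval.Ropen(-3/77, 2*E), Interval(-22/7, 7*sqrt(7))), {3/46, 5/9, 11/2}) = Union({11/2}, Interval.Ropen(-3/77, 2*E))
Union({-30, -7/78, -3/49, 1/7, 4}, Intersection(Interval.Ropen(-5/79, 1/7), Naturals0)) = Union({-30, -7/78, -3/49, 1/7, 4}, Range(0, 1, 1))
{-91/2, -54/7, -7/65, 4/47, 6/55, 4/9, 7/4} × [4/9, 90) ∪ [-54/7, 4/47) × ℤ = ([-54/7, 4/47) × ℤ) ∪ ({-91/2, -54/7, -7/65, 4/47, 6/55, 4/9, 7/4} × [4/9, 90))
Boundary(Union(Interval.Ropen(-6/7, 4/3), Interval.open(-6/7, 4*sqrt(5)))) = {-6/7, 4*sqrt(5)}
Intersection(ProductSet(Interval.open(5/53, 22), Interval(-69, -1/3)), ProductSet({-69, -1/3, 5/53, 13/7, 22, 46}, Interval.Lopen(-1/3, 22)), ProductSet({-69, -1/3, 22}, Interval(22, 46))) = EmptySet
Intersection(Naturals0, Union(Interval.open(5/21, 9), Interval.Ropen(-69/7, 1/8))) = Union(Range(0, 1, 1), Range(1, 9, 1))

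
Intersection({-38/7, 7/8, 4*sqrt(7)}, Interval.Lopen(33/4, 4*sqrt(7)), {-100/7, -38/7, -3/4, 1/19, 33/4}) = EmptySet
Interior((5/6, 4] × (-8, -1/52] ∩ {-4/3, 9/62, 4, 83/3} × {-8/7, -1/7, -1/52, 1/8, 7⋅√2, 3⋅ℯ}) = ∅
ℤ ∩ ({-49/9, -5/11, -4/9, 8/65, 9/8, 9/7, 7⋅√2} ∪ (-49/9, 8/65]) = {-5, -4, …, 0}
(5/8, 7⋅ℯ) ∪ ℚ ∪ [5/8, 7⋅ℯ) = ℚ ∪ [5/8, 7⋅ℯ)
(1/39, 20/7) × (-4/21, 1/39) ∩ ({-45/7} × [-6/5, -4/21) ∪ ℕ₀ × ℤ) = {1, 2} × {0}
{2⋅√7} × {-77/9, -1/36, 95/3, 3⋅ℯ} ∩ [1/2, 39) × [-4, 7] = {2⋅√7} × {-1/36}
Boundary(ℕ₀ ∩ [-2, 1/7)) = {0}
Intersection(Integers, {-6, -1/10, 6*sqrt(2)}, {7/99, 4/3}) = EmptySet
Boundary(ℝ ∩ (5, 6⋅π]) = {5, 6⋅π}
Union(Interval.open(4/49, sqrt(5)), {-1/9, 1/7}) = Union({-1/9}, Interval.open(4/49, sqrt(5)))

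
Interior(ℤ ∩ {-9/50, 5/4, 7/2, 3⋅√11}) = ∅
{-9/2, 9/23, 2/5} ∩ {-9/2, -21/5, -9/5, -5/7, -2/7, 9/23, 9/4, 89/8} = {-9/2, 9/23}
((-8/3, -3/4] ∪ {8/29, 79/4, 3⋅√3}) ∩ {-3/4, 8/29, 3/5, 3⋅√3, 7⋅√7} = {-3/4, 8/29, 3⋅√3}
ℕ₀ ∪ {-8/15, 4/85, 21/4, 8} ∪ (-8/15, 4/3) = [-8/15, 4/3) ∪ ℕ₀ ∪ {21/4}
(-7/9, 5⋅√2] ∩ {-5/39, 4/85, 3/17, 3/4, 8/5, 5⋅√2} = {-5/39, 4/85, 3/17, 3/4, 8/5, 5⋅√2}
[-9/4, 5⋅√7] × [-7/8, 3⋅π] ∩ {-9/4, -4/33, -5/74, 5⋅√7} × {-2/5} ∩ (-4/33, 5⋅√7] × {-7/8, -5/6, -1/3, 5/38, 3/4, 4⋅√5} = ∅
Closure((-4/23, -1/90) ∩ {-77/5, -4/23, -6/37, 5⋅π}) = {-6/37}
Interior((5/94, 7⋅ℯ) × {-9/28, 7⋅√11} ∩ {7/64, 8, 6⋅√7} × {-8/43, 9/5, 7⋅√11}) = ∅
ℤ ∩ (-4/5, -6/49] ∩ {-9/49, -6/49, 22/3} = ∅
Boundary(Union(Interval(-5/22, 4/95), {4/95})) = {-5/22, 4/95}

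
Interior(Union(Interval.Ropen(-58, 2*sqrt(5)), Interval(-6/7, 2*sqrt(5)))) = Interval.open(-58, 2*sqrt(5))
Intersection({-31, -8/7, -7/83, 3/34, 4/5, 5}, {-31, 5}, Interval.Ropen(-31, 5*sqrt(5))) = {-31, 5}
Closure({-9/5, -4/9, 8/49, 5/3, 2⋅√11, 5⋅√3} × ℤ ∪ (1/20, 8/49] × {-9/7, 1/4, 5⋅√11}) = ([1/20, 8/49] × {-9/7, 1/4, 5⋅√11}) ∪ ({-9/5, -4/9, 8/49, 5/3, 2⋅√11, 5⋅√3} × ℤ)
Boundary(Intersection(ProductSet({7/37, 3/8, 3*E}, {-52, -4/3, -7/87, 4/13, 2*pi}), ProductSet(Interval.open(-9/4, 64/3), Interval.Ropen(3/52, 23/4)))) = ProductSet({7/37, 3/8, 3*E}, {4/13})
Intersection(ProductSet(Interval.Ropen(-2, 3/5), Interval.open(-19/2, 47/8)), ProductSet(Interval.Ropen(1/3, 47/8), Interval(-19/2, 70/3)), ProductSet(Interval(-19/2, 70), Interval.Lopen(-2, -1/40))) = ProductSet(Interval.Ropen(1/3, 3/5), Interval.Lopen(-2, -1/40))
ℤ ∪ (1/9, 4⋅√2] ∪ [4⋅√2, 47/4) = ℤ ∪ (1/9, 47/4)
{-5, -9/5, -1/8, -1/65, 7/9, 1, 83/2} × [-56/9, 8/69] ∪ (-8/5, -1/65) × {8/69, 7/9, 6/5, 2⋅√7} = ({-5, -9/5, -1/8, -1/65, 7/9, 1, 83/2} × [-56/9, 8/69]) ∪ ((-8/5, -1/65) × {8/69, 7/9, 6/5, 2⋅√7})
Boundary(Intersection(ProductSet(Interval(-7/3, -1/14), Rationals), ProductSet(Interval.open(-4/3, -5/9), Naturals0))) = ProductSet(Interval(-4/3, -5/9), Naturals0)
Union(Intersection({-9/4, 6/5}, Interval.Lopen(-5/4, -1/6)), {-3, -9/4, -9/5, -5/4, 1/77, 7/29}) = {-3, -9/4, -9/5, -5/4, 1/77, 7/29}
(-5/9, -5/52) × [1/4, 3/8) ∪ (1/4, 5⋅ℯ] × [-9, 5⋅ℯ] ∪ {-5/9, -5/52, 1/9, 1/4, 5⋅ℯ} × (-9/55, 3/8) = ((-5/9, -5/52) × [1/4, 3/8)) ∪ ({-5/9, -5/52, 1/9, 1/4, 5⋅ℯ} × (-9/55, 3/8)) ∪ ((1/4, 5⋅ℯ] × [-9, 5⋅ℯ])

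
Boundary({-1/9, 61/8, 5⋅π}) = {-1/9, 61/8, 5⋅π}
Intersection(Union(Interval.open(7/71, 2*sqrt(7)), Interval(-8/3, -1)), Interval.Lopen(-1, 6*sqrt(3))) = Interval.open(7/71, 2*sqrt(7))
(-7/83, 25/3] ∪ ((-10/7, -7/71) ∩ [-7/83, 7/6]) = (-7/83, 25/3]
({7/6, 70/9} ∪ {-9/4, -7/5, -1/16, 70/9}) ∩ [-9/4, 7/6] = {-9/4, -7/5, -1/16, 7/6}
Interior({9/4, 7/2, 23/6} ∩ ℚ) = ∅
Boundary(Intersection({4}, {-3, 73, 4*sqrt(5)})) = EmptySet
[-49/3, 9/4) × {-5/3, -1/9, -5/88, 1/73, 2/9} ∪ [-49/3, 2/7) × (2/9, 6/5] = ([-49/3, 2/7) × (2/9, 6/5]) ∪ ([-49/3, 9/4) × {-5/3, -1/9, -5/88, 1/73, 2/9})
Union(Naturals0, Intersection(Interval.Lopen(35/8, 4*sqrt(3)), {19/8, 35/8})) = Naturals0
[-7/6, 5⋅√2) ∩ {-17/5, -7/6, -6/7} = {-7/6, -6/7}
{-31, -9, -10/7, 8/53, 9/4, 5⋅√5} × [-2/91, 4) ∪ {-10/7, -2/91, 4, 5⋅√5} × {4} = ({-10/7, -2/91, 4, 5⋅√5} × {4}) ∪ ({-31, -9, -10/7, 8/53, 9/4, 5⋅√5} × [-2/91, 4))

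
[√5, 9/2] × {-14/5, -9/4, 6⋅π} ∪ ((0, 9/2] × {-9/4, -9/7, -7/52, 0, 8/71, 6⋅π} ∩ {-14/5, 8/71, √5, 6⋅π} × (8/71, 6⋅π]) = ({8/71, √5} × {6⋅π}) ∪ ([√5, 9/2] × {-14/5, -9/4, 6⋅π})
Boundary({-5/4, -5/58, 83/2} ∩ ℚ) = {-5/4, -5/58, 83/2}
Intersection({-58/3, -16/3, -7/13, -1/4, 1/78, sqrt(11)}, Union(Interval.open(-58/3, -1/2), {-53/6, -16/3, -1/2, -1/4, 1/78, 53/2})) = {-16/3, -7/13, -1/4, 1/78}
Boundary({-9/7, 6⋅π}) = {-9/7, 6⋅π}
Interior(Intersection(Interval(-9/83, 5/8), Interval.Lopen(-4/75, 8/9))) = Interval.open(-4/75, 5/8)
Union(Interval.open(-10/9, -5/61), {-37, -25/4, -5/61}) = Union({-37, -25/4}, Interval.Lopen(-10/9, -5/61))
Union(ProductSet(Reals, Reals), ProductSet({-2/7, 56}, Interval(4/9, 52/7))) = ProductSet(Reals, Reals)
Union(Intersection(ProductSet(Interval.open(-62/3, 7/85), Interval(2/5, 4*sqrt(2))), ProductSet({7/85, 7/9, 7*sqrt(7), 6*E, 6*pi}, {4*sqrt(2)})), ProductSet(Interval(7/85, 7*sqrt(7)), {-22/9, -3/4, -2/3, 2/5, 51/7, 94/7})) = ProductSet(Interval(7/85, 7*sqrt(7)), {-22/9, -3/4, -2/3, 2/5, 51/7, 94/7})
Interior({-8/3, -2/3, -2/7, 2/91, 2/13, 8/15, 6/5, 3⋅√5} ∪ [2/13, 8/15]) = (2/13, 8/15)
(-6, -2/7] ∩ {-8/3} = {-8/3}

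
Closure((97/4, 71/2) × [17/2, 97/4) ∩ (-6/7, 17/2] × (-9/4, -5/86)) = ∅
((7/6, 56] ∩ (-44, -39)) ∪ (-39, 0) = (-39, 0)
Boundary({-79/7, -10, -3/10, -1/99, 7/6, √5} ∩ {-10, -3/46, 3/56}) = {-10}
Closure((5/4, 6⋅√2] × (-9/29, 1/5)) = ({5/4, 6⋅√2} × [-9/29, 1/5]) ∪ ([5/4, 6⋅√2] × {-9/29, 1/5}) ∪ ((5/4, 6⋅√2] × (-9/29, 1/5))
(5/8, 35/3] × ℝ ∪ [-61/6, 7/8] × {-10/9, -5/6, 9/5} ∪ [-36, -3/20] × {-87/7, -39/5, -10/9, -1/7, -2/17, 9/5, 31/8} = ((5/8, 35/3] × ℝ) ∪ ([-61/6, 7/8] × {-10/9, -5/6, 9/5}) ∪ ([-36, -3/20] × {-87/7, -39/5, -10/9, -1/7, -2/17, 9/5, 31/8})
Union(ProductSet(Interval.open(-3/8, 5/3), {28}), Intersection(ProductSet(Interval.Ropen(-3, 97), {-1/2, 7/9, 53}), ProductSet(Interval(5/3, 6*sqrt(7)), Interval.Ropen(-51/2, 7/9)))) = Union(ProductSet(Interval.open(-3/8, 5/3), {28}), ProductSet(Interval(5/3, 6*sqrt(7)), {-1/2}))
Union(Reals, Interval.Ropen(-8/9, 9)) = Interval(-oo, oo)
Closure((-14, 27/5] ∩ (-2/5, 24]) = [-2/5, 27/5]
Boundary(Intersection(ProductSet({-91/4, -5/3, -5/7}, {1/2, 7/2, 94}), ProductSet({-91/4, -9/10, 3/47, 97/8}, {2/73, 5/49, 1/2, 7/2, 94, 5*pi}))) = ProductSet({-91/4}, {1/2, 7/2, 94})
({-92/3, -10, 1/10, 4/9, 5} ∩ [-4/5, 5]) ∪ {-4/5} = {-4/5, 1/10, 4/9, 5}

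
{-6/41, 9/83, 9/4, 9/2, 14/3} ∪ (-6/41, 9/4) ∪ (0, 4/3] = [-6/41, 9/4] ∪ {9/2, 14/3}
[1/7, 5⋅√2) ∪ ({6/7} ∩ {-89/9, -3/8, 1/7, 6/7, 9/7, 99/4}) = [1/7, 5⋅√2)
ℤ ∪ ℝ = ℝ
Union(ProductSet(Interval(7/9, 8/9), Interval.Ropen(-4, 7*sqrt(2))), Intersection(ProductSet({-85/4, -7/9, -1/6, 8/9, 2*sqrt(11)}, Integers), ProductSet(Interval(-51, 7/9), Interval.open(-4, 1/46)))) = Union(ProductSet({-85/4, -7/9, -1/6}, Range(-3, 1, 1)), ProductSet(Interval(7/9, 8/9), Interval.Ropen(-4, 7*sqrt(2))))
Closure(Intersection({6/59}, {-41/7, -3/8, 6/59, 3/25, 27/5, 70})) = {6/59}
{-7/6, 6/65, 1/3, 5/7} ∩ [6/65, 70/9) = {6/65, 1/3, 5/7}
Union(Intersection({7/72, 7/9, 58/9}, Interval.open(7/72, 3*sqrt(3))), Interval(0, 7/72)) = Union({7/9}, Interval(0, 7/72))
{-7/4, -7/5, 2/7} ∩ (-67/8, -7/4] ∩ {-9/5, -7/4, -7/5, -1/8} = {-7/4}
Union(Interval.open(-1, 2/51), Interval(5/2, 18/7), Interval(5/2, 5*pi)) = Union(Interval.open(-1, 2/51), Interval(5/2, 5*pi))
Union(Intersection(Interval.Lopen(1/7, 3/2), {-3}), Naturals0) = Naturals0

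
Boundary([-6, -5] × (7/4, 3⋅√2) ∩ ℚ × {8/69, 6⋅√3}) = ∅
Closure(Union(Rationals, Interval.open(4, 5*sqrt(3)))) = Union(Interval(-oo, oo), Rationals)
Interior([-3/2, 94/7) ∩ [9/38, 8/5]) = (9/38, 8/5)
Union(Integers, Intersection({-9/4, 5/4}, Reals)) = Union({-9/4, 5/4}, Integers)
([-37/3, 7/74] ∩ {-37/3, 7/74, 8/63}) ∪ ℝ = ℝ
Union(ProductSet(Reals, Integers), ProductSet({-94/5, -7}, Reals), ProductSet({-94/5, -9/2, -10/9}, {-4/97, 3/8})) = Union(ProductSet({-94/5, -7}, Reals), ProductSet({-94/5, -9/2, -10/9}, {-4/97, 3/8}), ProductSet(Reals, Integers))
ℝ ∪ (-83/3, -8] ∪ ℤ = (-∞, ∞)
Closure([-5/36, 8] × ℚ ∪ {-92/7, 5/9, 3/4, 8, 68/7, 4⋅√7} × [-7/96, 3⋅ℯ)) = ([-5/36, 8] × ℝ) ∪ ({-92/7, 5/9, 3/4, 8, 68/7, 4⋅√7} × [-7/96, 3⋅ℯ])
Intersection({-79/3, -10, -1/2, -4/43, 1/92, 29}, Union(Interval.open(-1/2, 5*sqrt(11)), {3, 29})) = {-4/43, 1/92, 29}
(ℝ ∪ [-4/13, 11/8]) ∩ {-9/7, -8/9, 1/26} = {-9/7, -8/9, 1/26}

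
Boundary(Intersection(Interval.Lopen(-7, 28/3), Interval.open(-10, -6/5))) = {-7, -6/5}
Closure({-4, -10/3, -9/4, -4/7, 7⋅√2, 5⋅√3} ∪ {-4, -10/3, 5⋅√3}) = {-4, -10/3, -9/4, -4/7, 7⋅√2, 5⋅√3}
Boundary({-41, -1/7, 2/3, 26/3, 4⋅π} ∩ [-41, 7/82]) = {-41, -1/7}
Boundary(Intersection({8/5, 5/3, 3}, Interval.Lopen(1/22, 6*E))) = {8/5, 5/3, 3}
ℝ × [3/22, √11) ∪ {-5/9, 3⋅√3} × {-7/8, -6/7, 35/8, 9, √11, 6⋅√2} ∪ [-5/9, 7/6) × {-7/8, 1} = ([-5/9, 7/6) × {-7/8, 1}) ∪ (ℝ × [3/22, √11)) ∪ ({-5/9, 3⋅√3} × {-7/8, -6/7, 35/8, 9, √11, 6⋅√2})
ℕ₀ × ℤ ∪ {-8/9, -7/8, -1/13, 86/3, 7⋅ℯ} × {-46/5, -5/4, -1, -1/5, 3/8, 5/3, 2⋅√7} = (ℕ₀ × ℤ) ∪ ({-8/9, -7/8, -1/13, 86/3, 7⋅ℯ} × {-46/5, -5/4, -1, -1/5, 3/8, 5/3, 2⋅√7})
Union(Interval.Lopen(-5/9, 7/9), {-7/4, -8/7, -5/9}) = Union({-7/4, -8/7}, Interval(-5/9, 7/9))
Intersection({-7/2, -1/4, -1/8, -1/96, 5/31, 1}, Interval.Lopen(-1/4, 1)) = {-1/8, -1/96, 5/31, 1}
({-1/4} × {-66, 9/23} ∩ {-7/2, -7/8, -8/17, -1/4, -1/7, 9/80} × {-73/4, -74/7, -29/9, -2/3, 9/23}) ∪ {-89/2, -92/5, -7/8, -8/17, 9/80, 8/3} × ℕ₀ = ({-1/4} × {9/23}) ∪ ({-89/2, -92/5, -7/8, -8/17, 9/80, 8/3} × ℕ₀)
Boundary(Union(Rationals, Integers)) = Reals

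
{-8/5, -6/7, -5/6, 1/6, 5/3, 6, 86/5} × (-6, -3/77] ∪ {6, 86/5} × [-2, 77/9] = ({6, 86/5} × [-2, 77/9]) ∪ ({-8/5, -6/7, -5/6, 1/6, 5/3, 6, 86/5} × (-6, -3/77])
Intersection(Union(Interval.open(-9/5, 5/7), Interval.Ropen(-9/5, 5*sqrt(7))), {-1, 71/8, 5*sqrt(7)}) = {-1, 71/8}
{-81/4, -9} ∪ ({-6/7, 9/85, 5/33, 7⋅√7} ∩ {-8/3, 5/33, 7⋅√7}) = {-81/4, -9, 5/33, 7⋅√7}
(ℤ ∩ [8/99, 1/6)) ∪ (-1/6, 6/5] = (-1/6, 6/5]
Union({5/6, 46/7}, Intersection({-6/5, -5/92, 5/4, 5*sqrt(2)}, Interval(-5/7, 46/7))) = {-5/92, 5/6, 5/4, 46/7}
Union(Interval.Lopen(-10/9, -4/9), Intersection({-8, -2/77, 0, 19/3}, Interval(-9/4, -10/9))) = Interval.Lopen(-10/9, -4/9)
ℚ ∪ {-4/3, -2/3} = ℚ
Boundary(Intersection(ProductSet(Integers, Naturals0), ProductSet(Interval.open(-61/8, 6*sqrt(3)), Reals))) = ProductSet(Range(-7, 11, 1), Naturals0)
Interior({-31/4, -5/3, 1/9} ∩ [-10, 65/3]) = ∅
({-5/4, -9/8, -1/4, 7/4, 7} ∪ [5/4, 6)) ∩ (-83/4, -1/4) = {-5/4, -9/8}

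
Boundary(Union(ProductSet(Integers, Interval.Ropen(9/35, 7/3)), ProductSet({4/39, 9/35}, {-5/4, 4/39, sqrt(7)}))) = Union(ProductSet({4/39, 9/35}, {-5/4, 4/39, sqrt(7)}), ProductSet(Integers, Interval(9/35, 7/3)))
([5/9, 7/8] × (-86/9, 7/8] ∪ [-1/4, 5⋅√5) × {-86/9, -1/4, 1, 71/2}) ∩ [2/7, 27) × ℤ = ([5/9, 7/8] × {-9, -8, …, 0}) ∪ ([2/7, 5⋅√5) × {1})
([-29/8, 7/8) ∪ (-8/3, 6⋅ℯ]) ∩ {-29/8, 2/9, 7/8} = {-29/8, 2/9, 7/8}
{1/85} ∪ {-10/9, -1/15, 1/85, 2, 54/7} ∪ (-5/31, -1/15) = {-10/9, 1/85, 2, 54/7} ∪ (-5/31, -1/15]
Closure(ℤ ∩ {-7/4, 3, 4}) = {3, 4}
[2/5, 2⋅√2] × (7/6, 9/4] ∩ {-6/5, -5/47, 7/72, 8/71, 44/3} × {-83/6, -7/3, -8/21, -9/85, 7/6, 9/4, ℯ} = ∅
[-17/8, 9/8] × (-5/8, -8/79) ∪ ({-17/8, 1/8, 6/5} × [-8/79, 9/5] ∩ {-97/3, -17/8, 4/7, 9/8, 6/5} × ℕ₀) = ({-17/8, 6/5} × {0, 1}) ∪ ([-17/8, 9/8] × (-5/8, -8/79))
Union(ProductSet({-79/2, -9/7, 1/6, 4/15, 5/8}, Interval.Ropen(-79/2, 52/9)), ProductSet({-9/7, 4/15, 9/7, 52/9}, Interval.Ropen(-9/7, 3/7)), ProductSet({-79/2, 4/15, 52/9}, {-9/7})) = Union(ProductSet({-79/2, 4/15, 52/9}, {-9/7}), ProductSet({-9/7, 4/15, 9/7, 52/9}, Interval.Ropen(-9/7, 3/7)), ProductSet({-79/2, -9/7, 1/6, 4/15, 5/8}, Interval.Ropen(-79/2, 52/9)))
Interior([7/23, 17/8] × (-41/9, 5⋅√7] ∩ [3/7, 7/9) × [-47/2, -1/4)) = (3/7, 7/9) × (-41/9, -1/4)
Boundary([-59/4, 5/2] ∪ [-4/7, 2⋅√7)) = {-59/4, 2⋅√7}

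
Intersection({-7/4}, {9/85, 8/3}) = EmptySet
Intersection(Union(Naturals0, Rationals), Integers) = Integers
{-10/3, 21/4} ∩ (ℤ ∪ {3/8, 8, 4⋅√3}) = ∅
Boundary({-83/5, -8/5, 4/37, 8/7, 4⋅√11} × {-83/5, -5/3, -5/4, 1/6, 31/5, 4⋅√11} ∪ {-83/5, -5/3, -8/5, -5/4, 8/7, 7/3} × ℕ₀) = ({-83/5, -5/3, -8/5, -5/4, 8/7, 7/3} × ℕ₀) ∪ ({-83/5, -8/5, 4/37, 8/7, 4⋅√11} × {-83/5, -5/3, -5/4, 1/6, 31/5, 4⋅√11})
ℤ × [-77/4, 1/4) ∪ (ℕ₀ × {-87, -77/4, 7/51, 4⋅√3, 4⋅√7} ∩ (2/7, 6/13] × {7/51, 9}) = ℤ × [-77/4, 1/4)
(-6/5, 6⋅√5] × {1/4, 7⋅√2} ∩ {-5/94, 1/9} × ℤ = ∅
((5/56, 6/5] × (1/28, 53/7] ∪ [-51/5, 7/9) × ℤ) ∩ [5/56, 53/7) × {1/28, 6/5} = (5/56, 6/5] × {6/5}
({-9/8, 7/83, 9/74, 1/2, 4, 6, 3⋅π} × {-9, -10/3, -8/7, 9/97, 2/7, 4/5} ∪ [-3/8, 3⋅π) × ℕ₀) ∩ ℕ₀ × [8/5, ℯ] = {0, 1, …, 9} × {2}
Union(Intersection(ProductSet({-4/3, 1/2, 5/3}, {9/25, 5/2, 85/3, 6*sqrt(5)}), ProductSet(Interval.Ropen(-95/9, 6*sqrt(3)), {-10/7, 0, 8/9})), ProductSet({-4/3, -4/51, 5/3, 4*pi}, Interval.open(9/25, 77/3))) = ProductSet({-4/3, -4/51, 5/3, 4*pi}, Interval.open(9/25, 77/3))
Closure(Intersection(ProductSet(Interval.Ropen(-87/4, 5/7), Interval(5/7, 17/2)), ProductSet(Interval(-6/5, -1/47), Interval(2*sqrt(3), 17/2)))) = ProductSet(Interval(-6/5, -1/47), Interval(2*sqrt(3), 17/2))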